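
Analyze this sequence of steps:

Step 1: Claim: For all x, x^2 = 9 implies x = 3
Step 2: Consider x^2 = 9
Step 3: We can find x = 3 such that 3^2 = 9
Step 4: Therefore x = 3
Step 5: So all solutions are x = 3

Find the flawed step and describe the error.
Step 4: Therefore x = 3

Step 4 incorrectly concludes that x = 3 is the only solution. The proof shows that x = 3 is A solution (existence), but does not show it is the ONLY solution (uniqueness). In fact, x = -3 is also a solution since (-3)^2 = 9. Finding one solution doesn't prove there are no others.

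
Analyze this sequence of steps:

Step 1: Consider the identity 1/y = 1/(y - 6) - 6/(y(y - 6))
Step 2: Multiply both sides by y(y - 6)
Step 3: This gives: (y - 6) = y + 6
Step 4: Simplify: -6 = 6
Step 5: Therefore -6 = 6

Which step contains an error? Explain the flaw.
Step 3: This gives: (y - 6) = y + 6

Step 3 makes a sign error when clearing denominators. Multiplying -6/(y(y - 6)) by y(y - 6) gives -6, not +6. The correct result is (y - 6) = y - 6, which is trivially true, not (y - 6) = y + 6. (Step 1 is a valid identity: 1/(y - 6) - 6/(y(y - 6)) = (y - 6)/(y(y - 6)) = 1/y.)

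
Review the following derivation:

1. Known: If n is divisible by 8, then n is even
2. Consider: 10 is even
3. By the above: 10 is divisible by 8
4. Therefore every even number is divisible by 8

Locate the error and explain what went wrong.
Step 3: By the above: 10 is divisible by 8

Step 3 commits the fallacy of affirming the consequent. The known fact 'divisible by 8 → even' does NOT imply 'even → divisible by 8'. That would be the converse, which is false. For example, 10 is even but 10 ÷ 8 = 1.25, which is not an integer.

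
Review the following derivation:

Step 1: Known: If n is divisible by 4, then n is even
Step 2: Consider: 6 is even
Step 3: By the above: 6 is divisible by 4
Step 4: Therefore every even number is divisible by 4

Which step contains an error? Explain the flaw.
Step 3: By the above: 6 is divisible by 4

Step 3 commits the fallacy of affirming the consequent. The known fact 'divisible by 4 → even' does NOT imply 'even → divisible by 4'. That would be the converse, which is false. For example, 6 is even but 6 ÷ 4 = 1.50, which is not an integer.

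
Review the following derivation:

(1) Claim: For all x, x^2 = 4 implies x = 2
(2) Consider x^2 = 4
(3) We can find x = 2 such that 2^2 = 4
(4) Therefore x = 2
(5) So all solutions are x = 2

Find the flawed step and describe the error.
Step 4: Therefore x = 2

Step 4 incorrectly concludes that x = 2 is the only solution. The proof shows that x = 2 is A solution (existence), but does not show it is the ONLY solution (uniqueness). In fact, x = -2 is also a solution since (-2)^2 = 4. Finding one solution doesn't prove there are no others.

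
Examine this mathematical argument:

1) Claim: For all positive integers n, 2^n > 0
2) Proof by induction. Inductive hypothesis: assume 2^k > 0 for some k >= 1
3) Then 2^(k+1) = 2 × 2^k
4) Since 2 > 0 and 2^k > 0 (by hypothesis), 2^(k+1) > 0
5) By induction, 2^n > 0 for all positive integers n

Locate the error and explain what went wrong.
Step 5: By induction, 2^n > 0 for all positive integers n

Step 5 concludes the proof by induction, but no base case was ever established. A valid induction proof requires: (1) a base case proving 2^1 > 0, and (2) an inductive step showing IF 2^k > 0 THEN 2^(k+1) > 0. Steps 2-4 correctly establish the inductive step, but without the base case the conclusion in step 5 does not follow.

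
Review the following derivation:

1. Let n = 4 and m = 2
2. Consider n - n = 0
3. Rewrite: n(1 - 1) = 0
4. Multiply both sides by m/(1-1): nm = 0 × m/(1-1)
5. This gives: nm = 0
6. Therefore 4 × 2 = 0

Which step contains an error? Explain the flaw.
Step 4: Multiply both sides by m/(1-1): nm = 0 × m/(1-1)

Step 4 multiplies both sides by m/(1-1). However, 1-1 = 0, so this is multiplication by m/0, which is undefined. We cannot multiply by an undefined expression.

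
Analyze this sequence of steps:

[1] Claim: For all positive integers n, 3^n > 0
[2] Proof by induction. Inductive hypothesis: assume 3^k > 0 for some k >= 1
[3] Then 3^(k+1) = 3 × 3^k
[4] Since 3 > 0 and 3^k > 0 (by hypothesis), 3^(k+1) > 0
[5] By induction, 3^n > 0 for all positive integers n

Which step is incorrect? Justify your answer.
Step 5: By induction, 3^n > 0 for all positive integers n

Step 5 concludes the proof by induction, but no base case was ever established. A valid induction proof requires: (1) a base case proving 3^1 > 0, and (2) an inductive step showing IF 3^k > 0 THEN 3^(k+1) > 0. Steps 2-4 correctly establish the inductive step, but without the base case the conclusion in step 5 does not follow.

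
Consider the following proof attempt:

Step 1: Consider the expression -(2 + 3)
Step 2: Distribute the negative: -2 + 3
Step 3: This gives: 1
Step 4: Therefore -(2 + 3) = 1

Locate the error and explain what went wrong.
Step 2: Distribute the negative: -2 + 3

Step 2 incorrectly distributes the negative sign. The correct distribution is -(2 + 3) = -2 - 3 = -5. The negative must be applied to both terms, not just the first. The error treats -(2 + 3) as -2 + 3, which equals 1 instead of -5.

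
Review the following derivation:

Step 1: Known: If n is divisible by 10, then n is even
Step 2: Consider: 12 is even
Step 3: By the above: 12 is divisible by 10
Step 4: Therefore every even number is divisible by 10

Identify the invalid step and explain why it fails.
Step 3: By the above: 12 is divisible by 10

Step 3 commits the fallacy of affirming the consequent. The known fact 'divisible by 10 → even' does NOT imply 'even → divisible by 10'. That would be the converse, which is false. For example, 12 is even but 12 ÷ 10 = 1.20, which is not an integer.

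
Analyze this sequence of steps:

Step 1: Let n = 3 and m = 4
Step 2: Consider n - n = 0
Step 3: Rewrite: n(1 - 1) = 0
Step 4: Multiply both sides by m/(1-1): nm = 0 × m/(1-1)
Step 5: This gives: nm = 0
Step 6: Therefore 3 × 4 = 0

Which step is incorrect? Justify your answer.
Step 4: Multiply both sides by m/(1-1): nm = 0 × m/(1-1)

Step 4 multiplies both sides by m/(1-1). However, 1-1 = 0, so this is multiplication by m/0, which is undefined. We cannot multiply by an undefined expression.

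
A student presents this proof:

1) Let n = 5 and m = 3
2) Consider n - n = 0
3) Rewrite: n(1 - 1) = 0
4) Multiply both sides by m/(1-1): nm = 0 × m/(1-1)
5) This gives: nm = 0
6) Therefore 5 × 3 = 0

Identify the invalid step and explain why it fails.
Step 4: Multiply both sides by m/(1-1): nm = 0 × m/(1-1)

Step 4 multiplies both sides by m/(1-1). However, 1-1 = 0, so this is multiplication by m/0, which is undefined. We cannot multiply by an undefined expression.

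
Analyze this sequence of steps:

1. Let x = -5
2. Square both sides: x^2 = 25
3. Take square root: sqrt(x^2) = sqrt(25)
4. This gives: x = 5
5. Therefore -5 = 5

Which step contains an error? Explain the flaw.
Step 4: This gives: x = 5

Step 4 incorrectly states that sqrt(x^2) = x. The correct identity is sqrt(x^2) = |x|. Since x = -5 < 0, we have sqrt(x^2) = |-5| = 5, not x = -5.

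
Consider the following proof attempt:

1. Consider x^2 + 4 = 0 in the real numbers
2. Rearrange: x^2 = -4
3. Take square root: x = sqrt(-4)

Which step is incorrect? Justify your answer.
Step 3: Take square root: x = sqrt(-4)

Step 3 takes the square root of -4, which is negative. In the real number system, the square root of a negative number is undefined. The equation x^2 + 4 = 0 has no real solutions. Square roots of negative numbers only exist in the complex numbers.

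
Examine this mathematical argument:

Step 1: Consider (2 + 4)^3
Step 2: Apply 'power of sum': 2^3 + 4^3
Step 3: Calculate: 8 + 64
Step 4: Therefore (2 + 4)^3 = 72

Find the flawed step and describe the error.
Step 2: Apply 'power of sum': 2^3 + 4^3

Step 2 incorrectly applies a non-existent rule '(a+b)^n = a^n + b^n'. This is false in general. The correct expansion uses the binomial theorem. The actual value is (2 + 4)^3 = 6^3 = 216, not 72.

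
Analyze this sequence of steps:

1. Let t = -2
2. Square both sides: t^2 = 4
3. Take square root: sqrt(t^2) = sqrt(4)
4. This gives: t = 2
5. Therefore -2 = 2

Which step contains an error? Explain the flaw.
Step 4: This gives: t = 2

Step 4 incorrectly states that sqrt(t^2) = t. The correct identity is sqrt(t^2) = |t|. Since t = -2 < 0, we have sqrt(t^2) = |-2| = 2, not t = -2.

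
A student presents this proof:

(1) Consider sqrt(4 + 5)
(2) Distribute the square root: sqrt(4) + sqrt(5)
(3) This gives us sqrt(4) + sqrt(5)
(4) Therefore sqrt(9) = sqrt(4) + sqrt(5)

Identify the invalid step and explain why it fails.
Step 2: Distribute the square root: sqrt(4) + sqrt(5)

Step 2 incorrectly 'distributes' the square root over addition. The square root function does not distribute: sqrt(a + b) ≠ sqrt(a) + sqrt(b). In fact, sqrt(4 + 5) = sqrt(9) ≈ 3.0000, while sqrt(4) + sqrt(5) ≈ 4.2361.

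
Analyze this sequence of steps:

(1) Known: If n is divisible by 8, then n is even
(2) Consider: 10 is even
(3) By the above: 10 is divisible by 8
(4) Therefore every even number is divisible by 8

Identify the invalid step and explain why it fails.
Step 3: By the above: 10 is divisible by 8

Step 3 commits the fallacy of affirming the consequent. The known fact 'divisible by 8 → even' does NOT imply 'even → divisible by 8'. That would be the converse, which is false. For example, 10 is even but 10 ÷ 8 = 1.25, which is not an integer.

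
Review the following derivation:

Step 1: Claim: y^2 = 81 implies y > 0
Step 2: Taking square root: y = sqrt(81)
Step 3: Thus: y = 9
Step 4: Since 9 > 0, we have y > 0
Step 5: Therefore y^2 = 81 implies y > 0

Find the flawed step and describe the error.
Step 2: Taking square root: y = sqrt(81)

Step 2 takes the square root and assumes the positive root only. The equation y^2 = 81 actually has two solutions: y = 9 and y = -9. The proof silently assumes y > 0 without justification, then uses this assumption to conclude y > 0, which is circular. The counterexample y = -9 shows the claim is false.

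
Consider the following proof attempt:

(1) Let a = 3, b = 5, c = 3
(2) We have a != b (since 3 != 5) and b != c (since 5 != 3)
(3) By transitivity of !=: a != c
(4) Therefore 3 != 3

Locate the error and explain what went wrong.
Step 3: By transitivity of !=: a != c

Step 3 incorrectly applies transitivity to the '!=' relation. Transitivity states: if a R b and b R c, then a R c. However, '!=' is not transitive. Counterexample: 3 != 5 and 5 != 3, but 3 = 3 (both equal 3). Transitivity holds for relations like <, <=, =, but not for !=.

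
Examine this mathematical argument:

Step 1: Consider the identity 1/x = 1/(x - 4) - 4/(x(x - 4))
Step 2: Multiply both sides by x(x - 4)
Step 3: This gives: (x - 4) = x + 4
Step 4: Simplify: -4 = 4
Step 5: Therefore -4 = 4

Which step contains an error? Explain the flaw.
Step 3: This gives: (x - 4) = x + 4

Step 3 makes a sign error when clearing denominators. Multiplying -4/(x(x - 4)) by x(x - 4) gives -4, not +4. The correct result is (x - 4) = x - 4, which is trivially true, not (x - 4) = x + 4. (Step 1 is a valid identity: 1/(x - 4) - 4/(x(x - 4)) = (x - 4)/(x(x - 4)) = 1/x.)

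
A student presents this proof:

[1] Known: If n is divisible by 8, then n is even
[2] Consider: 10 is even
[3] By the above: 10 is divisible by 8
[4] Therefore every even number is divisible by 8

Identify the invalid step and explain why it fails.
Step 3: By the above: 10 is divisible by 8

Step 3 commits the fallacy of affirming the consequent. The known fact 'divisible by 8 → even' does NOT imply 'even → divisible by 8'. That would be the converse, which is false. For example, 10 is even but 10 ÷ 8 = 1.25, which is not an integer.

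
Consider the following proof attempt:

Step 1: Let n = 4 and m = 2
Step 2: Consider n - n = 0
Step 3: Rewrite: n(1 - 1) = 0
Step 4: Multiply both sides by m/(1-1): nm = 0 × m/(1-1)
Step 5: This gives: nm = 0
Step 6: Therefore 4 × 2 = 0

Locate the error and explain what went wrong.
Step 4: Multiply both sides by m/(1-1): nm = 0 × m/(1-1)

Step 4 multiplies both sides by m/(1-1). However, 1-1 = 0, so this is multiplication by m/0, which is undefined. We cannot multiply by an undefined expression.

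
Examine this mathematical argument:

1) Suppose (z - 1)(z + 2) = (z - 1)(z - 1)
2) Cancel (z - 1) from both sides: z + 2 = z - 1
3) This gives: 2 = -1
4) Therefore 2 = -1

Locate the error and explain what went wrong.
Step 2: Cancel (z - 1) from both sides: z + 2 = z - 1

Step 2 cancels (z - 1) from both sides. This is only valid if (z - 1) ≠ 0, i.e., z ≠ 1. When z = 1, both sides equal zero regardless of the other factors. The correct approach requires considering z = 1 as a separate case.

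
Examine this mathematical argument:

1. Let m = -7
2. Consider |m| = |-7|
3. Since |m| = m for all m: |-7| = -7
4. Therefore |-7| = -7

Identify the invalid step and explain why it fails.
Step 3: Since |m| = m for all m: |-7| = -7

Step 3 incorrectly states that |m| = m for all m. The correct definition is |m| = m when m >= 0, and |m| = -m when m < 0. Since -7 < 0, we have |-7| = -(-7) = 7, not -7.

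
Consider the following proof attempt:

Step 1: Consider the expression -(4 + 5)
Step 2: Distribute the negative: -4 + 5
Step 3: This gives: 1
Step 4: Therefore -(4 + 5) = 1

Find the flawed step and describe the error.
Step 2: Distribute the negative: -4 + 5

Step 2 incorrectly distributes the negative sign. The correct distribution is -(4 + 5) = -4 - 5 = -9. The negative must be applied to both terms, not just the first. The error treats -(4 + 5) as -4 + 5, which equals 1 instead of -9.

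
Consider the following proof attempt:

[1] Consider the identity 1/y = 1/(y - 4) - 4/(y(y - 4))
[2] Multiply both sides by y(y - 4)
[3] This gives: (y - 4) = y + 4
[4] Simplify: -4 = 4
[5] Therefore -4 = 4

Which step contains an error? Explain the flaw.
Step 3: This gives: (y - 4) = y + 4

Step 3 makes a sign error when clearing denominators. Multiplying -4/(y(y - 4)) by y(y - 4) gives -4, not +4. The correct result is (y - 4) = y - 4, which is trivially true, not (y - 4) = y + 4. (Step 1 is a valid identity: 1/(y - 4) - 4/(y(y - 4)) = (y - 4)/(y(y - 4)) = 1/y.)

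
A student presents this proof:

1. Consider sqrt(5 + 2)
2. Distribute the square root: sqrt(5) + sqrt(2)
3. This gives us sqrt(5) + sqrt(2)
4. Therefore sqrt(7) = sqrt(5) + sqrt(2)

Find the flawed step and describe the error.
Step 2: Distribute the square root: sqrt(5) + sqrt(2)

Step 2 incorrectly 'distributes' the square root over addition. The square root function does not distribute: sqrt(a + b) ≠ sqrt(a) + sqrt(b). In fact, sqrt(5 + 2) = sqrt(7) ≈ 2.6458, while sqrt(5) + sqrt(2) ≈ 3.6503.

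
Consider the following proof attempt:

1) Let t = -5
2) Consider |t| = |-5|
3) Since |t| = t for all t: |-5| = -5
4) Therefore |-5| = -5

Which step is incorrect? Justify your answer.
Step 3: Since |t| = t for all t: |-5| = -5

Step 3 incorrectly states that |t| = t for all t. The correct definition is |t| = t when t >= 0, and |t| = -t when t < 0. Since -5 < 0, we have |-5| = -(-5) = 5, not -5.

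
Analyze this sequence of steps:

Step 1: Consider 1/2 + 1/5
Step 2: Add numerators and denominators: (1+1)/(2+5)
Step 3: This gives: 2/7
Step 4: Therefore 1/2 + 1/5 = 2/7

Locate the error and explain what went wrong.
Step 2: Add numerators and denominators: (1+1)/(2+5)

Step 2 incorrectly adds fractions by separately adding numerators and denominators. This is wrong. The correct method requires a common denominator: 1/2 + 1/5 = (1×5 + 1×2)/(2×5) = 7/10 = 7/10. The method used gives 2/7, which is different.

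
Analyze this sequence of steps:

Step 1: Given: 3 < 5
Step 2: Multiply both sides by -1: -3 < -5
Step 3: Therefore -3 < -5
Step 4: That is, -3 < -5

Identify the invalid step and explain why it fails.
Step 2: Multiply both sides by -1: -3 < -5

Step 2 multiplies both sides by -1 but fails to reverse the inequality sign. When multiplying (or dividing) an inequality by a negative number, the direction must be reversed. Since 3 < 5, we should get -3 > -5, i.e., -3 > -5.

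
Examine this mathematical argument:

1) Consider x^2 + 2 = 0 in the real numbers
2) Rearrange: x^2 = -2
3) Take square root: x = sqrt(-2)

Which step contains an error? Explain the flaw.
Step 3: Take square root: x = sqrt(-2)

Step 3 takes the square root of -2, which is negative. In the real number system, the square root of a negative number is undefined. The equation x^2 + 2 = 0 has no real solutions. Square roots of negative numbers only exist in the complex numbers.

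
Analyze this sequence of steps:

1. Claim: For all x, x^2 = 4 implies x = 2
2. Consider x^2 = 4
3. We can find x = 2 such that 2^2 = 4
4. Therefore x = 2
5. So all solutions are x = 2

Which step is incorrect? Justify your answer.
Step 4: Therefore x = 2

Step 4 incorrectly concludes that x = 2 is the only solution. The proof shows that x = 2 is A solution (existence), but does not show it is the ONLY solution (uniqueness). In fact, x = -2 is also a solution since (-2)^2 = 4. Finding one solution doesn't prove there are no others.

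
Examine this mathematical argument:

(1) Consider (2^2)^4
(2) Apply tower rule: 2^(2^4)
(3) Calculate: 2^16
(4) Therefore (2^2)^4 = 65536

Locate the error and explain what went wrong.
Step 2: Apply tower rule: 2^(2^4)

Step 2 incorrectly states that (a^b)^c = a^(b^c). The correct rule is (a^b)^c = a^(b×c). The actual value is (2^2)^4 = 2^8 = 256, not 2^16 = 65536.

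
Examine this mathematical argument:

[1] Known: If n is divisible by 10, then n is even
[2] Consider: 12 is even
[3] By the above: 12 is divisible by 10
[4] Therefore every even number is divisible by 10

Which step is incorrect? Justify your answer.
Step 3: By the above: 12 is divisible by 10

Step 3 commits the fallacy of affirming the consequent. The known fact 'divisible by 10 → even' does NOT imply 'even → divisible by 10'. That would be the converse, which is false. For example, 12 is even but 12 ÷ 10 = 1.20, which is not an integer.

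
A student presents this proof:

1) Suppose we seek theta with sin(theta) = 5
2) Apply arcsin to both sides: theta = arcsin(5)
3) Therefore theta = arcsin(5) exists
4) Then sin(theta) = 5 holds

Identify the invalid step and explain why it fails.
Step 2: Apply arcsin to both sides: theta = arcsin(5)

Step 2 applies arcsin to 5. However, arcsin(x) is only defined for x in [-1, 1] because sin(theta) can only produce values in that range. Since |5| > 1, arcsin(5) is undefined. There is no angle whose sine equals 5.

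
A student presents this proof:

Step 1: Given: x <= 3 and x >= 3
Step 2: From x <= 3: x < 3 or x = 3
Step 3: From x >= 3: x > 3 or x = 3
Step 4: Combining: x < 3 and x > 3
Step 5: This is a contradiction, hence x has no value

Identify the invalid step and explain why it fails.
Step 4: Combining: x < 3 and x > 3

Step 4 incorrectly combines the conditions. From x <= 3 and x >= 3, the intersection is x = 3. The error treats the 'or' cases as 'and' requirements. The correct conclusion is that x = 3 is the unique solution, not that no solution exists.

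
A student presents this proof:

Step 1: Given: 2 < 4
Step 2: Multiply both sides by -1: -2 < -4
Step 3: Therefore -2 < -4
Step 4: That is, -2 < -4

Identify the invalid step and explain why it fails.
Step 2: Multiply both sides by -1: -2 < -4

Step 2 multiplies both sides by -1 but fails to reverse the inequality sign. When multiplying (or dividing) an inequality by a negative number, the direction must be reversed. Since 2 < 4, we should get -2 > -4, i.e., -2 > -4.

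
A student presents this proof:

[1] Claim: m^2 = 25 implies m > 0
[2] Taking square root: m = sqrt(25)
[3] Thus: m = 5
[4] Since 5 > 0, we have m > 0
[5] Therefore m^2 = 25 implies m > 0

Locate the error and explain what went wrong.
Step 2: Taking square root: m = sqrt(25)

Step 2 takes the square root and assumes the positive root only. The equation m^2 = 25 actually has two solutions: m = 5 and m = -5. The proof silently assumes m > 0 without justification, then uses this assumption to conclude m > 0, which is circular. The counterexample m = -5 shows the claim is false.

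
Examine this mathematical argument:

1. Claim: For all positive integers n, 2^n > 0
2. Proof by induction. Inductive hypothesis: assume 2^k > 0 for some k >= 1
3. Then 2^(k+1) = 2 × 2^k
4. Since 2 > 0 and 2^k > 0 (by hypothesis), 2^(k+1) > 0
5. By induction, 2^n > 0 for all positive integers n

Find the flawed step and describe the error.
Step 5: By induction, 2^n > 0 for all positive integers n

Step 5 concludes the proof by induction, but no base case was ever established. A valid induction proof requires: (1) a base case proving 2^1 > 0, and (2) an inductive step showing IF 2^k > 0 THEN 2^(k+1) > 0. Steps 2-4 correctly establish the inductive step, but without the base case the conclusion in step 5 does not follow.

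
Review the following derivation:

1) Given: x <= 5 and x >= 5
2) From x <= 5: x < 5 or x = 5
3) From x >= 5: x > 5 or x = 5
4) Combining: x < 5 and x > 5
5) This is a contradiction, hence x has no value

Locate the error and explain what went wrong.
Step 4: Combining: x < 5 and x > 5

Step 4 incorrectly combines the conditions. From x <= 5 and x >= 5, the intersection is x = 5. The error treats the 'or' cases as 'and' requirements. The correct conclusion is that x = 5 is the unique solution, not that no solution exists.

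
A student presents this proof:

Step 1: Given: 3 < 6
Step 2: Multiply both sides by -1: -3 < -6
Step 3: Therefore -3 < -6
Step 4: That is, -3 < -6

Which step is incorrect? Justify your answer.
Step 2: Multiply both sides by -1: -3 < -6

Step 2 multiplies both sides by -1 but fails to reverse the inequality sign. When multiplying (or dividing) an inequality by a negative number, the direction must be reversed. Since 3 < 6, we should get -3 > -6, i.e., -3 > -6.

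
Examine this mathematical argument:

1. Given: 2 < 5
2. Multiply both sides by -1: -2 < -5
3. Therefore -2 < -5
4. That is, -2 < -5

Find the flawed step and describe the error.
Step 2: Multiply both sides by -1: -2 < -5

Step 2 multiplies both sides by -1 but fails to reverse the inequality sign. When multiplying (or dividing) an inequality by a negative number, the direction must be reversed. Since 2 < 5, we should get -2 > -5, i.e., -2 > -5.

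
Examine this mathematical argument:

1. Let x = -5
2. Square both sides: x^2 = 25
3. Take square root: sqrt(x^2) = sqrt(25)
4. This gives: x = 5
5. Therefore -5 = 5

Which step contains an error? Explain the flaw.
Step 4: This gives: x = 5

Step 4 incorrectly states that sqrt(x^2) = x. The correct identity is sqrt(x^2) = |x|. Since x = -5 < 0, we have sqrt(x^2) = |-5| = 5, not x = -5.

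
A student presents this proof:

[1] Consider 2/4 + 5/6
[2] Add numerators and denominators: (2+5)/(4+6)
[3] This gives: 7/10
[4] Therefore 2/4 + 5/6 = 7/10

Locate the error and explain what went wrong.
Step 2: Add numerators and denominators: (2+5)/(4+6)

Step 2 incorrectly adds fractions by separately adding numerators and denominators. This is wrong. The correct method requires a common denominator: 2/4 + 5/6 = (2×6 + 5×4)/(4×6) = 32/24 = 4/3. The method used gives 7/10, which is different.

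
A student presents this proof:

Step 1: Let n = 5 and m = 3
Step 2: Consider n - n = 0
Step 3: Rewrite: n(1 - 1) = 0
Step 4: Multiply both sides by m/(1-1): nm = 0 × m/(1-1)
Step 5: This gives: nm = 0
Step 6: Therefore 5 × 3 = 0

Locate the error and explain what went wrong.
Step 4: Multiply both sides by m/(1-1): nm = 0 × m/(1-1)

Step 4 multiplies both sides by m/(1-1). However, 1-1 = 0, so this is multiplication by m/0, which is undefined. We cannot multiply by an undefined expression.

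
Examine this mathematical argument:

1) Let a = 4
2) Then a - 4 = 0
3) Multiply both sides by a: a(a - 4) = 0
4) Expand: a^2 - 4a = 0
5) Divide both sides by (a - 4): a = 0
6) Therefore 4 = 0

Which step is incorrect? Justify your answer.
Step 5: Divide both sides by (a - 4): a = 0

Step 5 divides both sides by (a - 4). However, since a = 4, we have (a - 4) = 0. Division by zero is undefined, making this step invalid.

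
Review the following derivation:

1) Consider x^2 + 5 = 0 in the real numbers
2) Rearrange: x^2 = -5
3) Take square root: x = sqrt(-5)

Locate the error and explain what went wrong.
Step 3: Take square root: x = sqrt(-5)

Step 3 takes the square root of -5, which is negative. In the real number system, the square root of a negative number is undefined. The equation x^2 + 5 = 0 has no real solutions. Square roots of negative numbers only exist in the complex numbers.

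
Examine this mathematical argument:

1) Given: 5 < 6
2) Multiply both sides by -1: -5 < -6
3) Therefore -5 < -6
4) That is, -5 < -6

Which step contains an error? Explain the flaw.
Step 2: Multiply both sides by -1: -5 < -6

Step 2 multiplies both sides by -1 but fails to reverse the inequality sign. When multiplying (or dividing) an inequality by a negative number, the direction must be reversed. Since 5 < 6, we should get -5 > -6, i.e., -5 > -6.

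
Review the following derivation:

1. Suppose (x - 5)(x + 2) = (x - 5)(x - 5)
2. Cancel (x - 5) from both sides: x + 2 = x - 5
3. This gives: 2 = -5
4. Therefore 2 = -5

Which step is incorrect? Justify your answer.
Step 2: Cancel (x - 5) from both sides: x + 2 = x - 5

Step 2 cancels (x - 5) from both sides. This is only valid if (x - 5) ≠ 0, i.e., x ≠ 5. When x = 5, both sides equal zero regardless of the other factors. The correct approach requires considering x = 5 as a separate case.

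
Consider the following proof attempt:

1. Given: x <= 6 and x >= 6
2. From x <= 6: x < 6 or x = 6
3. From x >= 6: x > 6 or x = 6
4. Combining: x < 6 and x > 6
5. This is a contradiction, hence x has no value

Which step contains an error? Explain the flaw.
Step 4: Combining: x < 6 and x > 6

Step 4 incorrectly combines the conditions. From x <= 6 and x >= 6, the intersection is x = 6. The error treats the 'or' cases as 'and' requirements. The correct conclusion is that x = 6 is the unique solution, not that no solution exists.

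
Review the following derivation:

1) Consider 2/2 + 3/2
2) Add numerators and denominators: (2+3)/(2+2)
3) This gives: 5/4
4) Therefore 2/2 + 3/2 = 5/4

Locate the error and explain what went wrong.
Step 2: Add numerators and denominators: (2+3)/(2+2)

Step 2 incorrectly adds fractions by separately adding numerators and denominators. This is wrong. The correct method requires a common denominator: 2/2 + 3/2 = (2×2 + 3×2)/(2×2) = 10/4 = 5/2. The method used gives 5/4, which is different.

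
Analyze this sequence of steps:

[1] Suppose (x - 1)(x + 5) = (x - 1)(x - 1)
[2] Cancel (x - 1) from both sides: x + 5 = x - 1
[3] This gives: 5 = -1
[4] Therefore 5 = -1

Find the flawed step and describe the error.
Step 2: Cancel (x - 1) from both sides: x + 5 = x - 1

Step 2 cancels (x - 1) from both sides. This is only valid if (x - 1) ≠ 0, i.e., x ≠ 1. When x = 1, both sides equal zero regardless of the other factors. The correct approach requires considering x = 1 as a separate case.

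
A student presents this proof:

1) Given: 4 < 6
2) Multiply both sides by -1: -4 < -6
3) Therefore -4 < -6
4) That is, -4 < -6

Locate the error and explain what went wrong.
Step 2: Multiply both sides by -1: -4 < -6

Step 2 multiplies both sides by -1 but fails to reverse the inequality sign. When multiplying (or dividing) an inequality by a negative number, the direction must be reversed. Since 4 < 6, we should get -4 > -6, i.e., -4 > -6.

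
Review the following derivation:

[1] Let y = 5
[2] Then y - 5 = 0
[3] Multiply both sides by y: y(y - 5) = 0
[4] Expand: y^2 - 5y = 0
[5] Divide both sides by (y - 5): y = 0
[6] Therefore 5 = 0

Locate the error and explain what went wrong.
Step 5: Divide both sides by (y - 5): y = 0

Step 5 divides both sides by (y - 5). However, since y = 5, we have (y - 5) = 0. Division by zero is undefined, making this step invalid.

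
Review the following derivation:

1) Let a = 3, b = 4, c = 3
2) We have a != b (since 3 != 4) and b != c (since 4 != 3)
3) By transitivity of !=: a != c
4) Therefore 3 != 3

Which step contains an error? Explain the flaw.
Step 3: By transitivity of !=: a != c

Step 3 incorrectly applies transitivity to the '!=' relation. Transitivity states: if a R b and b R c, then a R c. However, '!=' is not transitive. Counterexample: 3 != 4 and 4 != 3, but 3 = 3 (both equal 3). Transitivity holds for relations like <, <=, =, but not for !=.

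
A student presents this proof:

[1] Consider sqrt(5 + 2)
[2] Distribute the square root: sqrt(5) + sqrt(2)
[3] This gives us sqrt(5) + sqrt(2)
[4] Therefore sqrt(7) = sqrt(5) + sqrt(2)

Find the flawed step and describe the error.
Step 2: Distribute the square root: sqrt(5) + sqrt(2)

Step 2 incorrectly 'distributes' the square root over addition. The square root function does not distribute: sqrt(a + b) ≠ sqrt(a) + sqrt(b). In fact, sqrt(5 + 2) = sqrt(7) ≈ 2.6458, while sqrt(5) + sqrt(2) ≈ 3.6503.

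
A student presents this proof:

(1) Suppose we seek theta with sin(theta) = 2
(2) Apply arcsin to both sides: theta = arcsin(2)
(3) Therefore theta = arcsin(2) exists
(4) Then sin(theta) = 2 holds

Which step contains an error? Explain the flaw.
Step 2: Apply arcsin to both sides: theta = arcsin(2)

Step 2 applies arcsin to 2. However, arcsin(x) is only defined for x in [-1, 1] because sin(theta) can only produce values in that range. Since |2| > 1, arcsin(2) is undefined. There is no angle whose sine equals 2.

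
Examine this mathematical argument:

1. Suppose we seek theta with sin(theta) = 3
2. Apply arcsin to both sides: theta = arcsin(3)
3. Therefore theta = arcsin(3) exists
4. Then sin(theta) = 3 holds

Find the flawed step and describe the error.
Step 2: Apply arcsin to both sides: theta = arcsin(3)

Step 2 applies arcsin to 3. However, arcsin(x) is only defined for x in [-1, 1] because sin(theta) can only produce values in that range. Since |3| > 1, arcsin(3) is undefined. There is no angle whose sine equals 3.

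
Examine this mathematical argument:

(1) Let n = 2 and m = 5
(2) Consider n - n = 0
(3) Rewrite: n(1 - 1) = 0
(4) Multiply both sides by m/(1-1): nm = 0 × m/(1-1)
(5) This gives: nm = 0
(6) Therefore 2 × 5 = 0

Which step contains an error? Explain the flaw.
Step 4: Multiply both sides by m/(1-1): nm = 0 × m/(1-1)

Step 4 multiplies both sides by m/(1-1). However, 1-1 = 0, so this is multiplication by m/0, which is undefined. We cannot multiply by an undefined expression.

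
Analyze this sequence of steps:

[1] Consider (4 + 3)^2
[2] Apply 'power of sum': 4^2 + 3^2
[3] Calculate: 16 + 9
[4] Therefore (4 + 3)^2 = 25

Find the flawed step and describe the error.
Step 2: Apply 'power of sum': 4^2 + 3^2

Step 2 incorrectly applies a non-existent rule '(a+b)^n = a^n + b^n'. This is false in general. The correct expansion uses the binomial theorem. The actual value is (4 + 3)^2 = 7^2 = 49, not 25.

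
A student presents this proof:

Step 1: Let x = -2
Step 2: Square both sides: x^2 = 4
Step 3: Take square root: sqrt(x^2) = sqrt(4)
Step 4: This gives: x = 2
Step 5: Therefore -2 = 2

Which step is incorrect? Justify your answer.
Step 4: This gives: x = 2

Step 4 incorrectly states that sqrt(x^2) = x. The correct identity is sqrt(x^2) = |x|. Since x = -2 < 0, we have sqrt(x^2) = |-2| = 2, not x = -2.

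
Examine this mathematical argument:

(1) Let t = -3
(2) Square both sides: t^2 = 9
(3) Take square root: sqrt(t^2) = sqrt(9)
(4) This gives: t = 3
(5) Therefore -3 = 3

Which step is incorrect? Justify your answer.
Step 4: This gives: t = 3

Step 4 incorrectly states that sqrt(t^2) = t. The correct identity is sqrt(t^2) = |t|. Since t = -3 < 0, we have sqrt(t^2) = |-3| = 3, not t = -3.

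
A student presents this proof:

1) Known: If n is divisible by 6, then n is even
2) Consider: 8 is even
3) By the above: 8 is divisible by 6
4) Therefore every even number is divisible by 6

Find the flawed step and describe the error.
Step 3: By the above: 8 is divisible by 6

Step 3 commits the fallacy of affirming the consequent. The known fact 'divisible by 6 → even' does NOT imply 'even → divisible by 6'. That would be the converse, which is false. For example, 8 is even but 8 ÷ 6 = 1.33, which is not an integer.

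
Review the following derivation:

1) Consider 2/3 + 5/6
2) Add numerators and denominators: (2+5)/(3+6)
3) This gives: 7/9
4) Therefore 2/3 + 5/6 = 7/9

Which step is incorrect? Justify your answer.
Step 2: Add numerators and denominators: (2+5)/(3+6)

Step 2 incorrectly adds fractions by separately adding numerators and denominators. This is wrong. The correct method requires a common denominator: 2/3 + 5/6 = (2×6 + 5×3)/(3×6) = 27/18 = 3/2. The method used gives 7/9, which is different.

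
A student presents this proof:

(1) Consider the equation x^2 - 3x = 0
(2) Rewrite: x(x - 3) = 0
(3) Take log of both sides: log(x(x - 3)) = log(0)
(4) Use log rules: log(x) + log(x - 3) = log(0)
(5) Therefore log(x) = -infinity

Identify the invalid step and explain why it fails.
Step 3: Take log of both sides: log(x(x - 3)) = log(0)

Step 3 takes the logarithm of both sides, resulting in log(0) on the right side. The logarithm is only defined for positive numbers; log(0) is undefined (approaches negative infinity). This operation is invalid.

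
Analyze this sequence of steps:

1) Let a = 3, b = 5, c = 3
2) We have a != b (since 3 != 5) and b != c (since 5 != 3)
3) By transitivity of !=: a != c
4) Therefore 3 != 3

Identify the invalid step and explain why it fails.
Step 3: By transitivity of !=: a != c

Step 3 incorrectly applies transitivity to the '!=' relation. Transitivity states: if a R b and b R c, then a R c. However, '!=' is not transitive. Counterexample: 3 != 5 and 5 != 3, but 3 = 3 (both equal 3). Transitivity holds for relations like <, <=, =, but not for !=.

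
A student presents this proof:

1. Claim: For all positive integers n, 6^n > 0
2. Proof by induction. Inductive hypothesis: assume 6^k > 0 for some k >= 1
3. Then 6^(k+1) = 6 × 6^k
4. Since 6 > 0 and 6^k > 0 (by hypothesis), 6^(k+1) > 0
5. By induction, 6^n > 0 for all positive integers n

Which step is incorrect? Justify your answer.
Step 5: By induction, 6^n > 0 for all positive integers n

Step 5 concludes the proof by induction, but no base case was ever established. A valid induction proof requires: (1) a base case proving 6^1 > 0, and (2) an inductive step showing IF 6^k > 0 THEN 6^(k+1) > 0. Steps 2-4 correctly establish the inductive step, but without the base case the conclusion in step 5 does not follow.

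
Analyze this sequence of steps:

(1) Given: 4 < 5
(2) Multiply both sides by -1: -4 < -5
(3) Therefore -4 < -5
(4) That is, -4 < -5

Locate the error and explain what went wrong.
Step 2: Multiply both sides by -1: -4 < -5

Step 2 multiplies both sides by -1 but fails to reverse the inequality sign. When multiplying (or dividing) an inequality by a negative number, the direction must be reversed. Since 4 < 5, we should get -4 > -5, i.e., -4 > -5.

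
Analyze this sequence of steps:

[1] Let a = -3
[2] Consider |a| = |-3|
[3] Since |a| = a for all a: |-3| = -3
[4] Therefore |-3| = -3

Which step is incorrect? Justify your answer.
Step 3: Since |a| = a for all a: |-3| = -3

Step 3 incorrectly states that |a| = a for all a. The correct definition is |a| = a when a >= 0, and |a| = -a when a < 0. Since -3 < 0, we have |-3| = -(-3) = 3, not -3.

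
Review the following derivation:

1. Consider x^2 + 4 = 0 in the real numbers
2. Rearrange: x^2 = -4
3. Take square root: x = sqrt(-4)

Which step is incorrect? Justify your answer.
Step 3: Take square root: x = sqrt(-4)

Step 3 takes the square root of -4, which is negative. In the real number system, the square root of a negative number is undefined. The equation x^2 + 4 = 0 has no real solutions. Square roots of negative numbers only exist in the complex numbers.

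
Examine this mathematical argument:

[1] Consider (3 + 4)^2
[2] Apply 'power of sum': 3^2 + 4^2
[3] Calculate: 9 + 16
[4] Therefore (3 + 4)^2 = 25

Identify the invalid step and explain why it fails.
Step 2: Apply 'power of sum': 3^2 + 4^2

Step 2 incorrectly applies a non-existent rule '(a+b)^n = a^n + b^n'. This is false in general. The correct expansion uses the binomial theorem. The actual value is (3 + 4)^2 = 7^2 = 49, not 25.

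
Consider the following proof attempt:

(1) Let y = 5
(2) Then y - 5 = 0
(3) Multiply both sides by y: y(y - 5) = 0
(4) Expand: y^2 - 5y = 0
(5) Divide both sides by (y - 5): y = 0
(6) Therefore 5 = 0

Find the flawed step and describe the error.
Step 5: Divide both sides by (y - 5): y = 0

Step 5 divides both sides by (y - 5). However, since y = 5, we have (y - 5) = 0. Division by zero is undefined, making this step invalid.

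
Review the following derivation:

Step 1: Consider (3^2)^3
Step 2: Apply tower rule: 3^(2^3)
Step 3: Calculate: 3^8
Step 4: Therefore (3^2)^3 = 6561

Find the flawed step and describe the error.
Step 2: Apply tower rule: 3^(2^3)

Step 2 incorrectly states that (a^b)^c = a^(b^c). The correct rule is (a^b)^c = a^(b×c). The actual value is (3^2)^3 = 3^6 = 729, not 3^8 = 6561.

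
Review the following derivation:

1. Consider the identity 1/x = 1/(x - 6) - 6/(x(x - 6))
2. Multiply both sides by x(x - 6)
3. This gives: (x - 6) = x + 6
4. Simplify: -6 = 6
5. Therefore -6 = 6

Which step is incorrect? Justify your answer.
Step 3: This gives: (x - 6) = x + 6

Step 3 makes a sign error when clearing denominators. Multiplying -6/(x(x - 6)) by x(x - 6) gives -6, not +6. The correct result is (x - 6) = x - 6, which is trivially true, not (x - 6) = x + 6. (Step 1 is a valid identity: 1/(x - 6) - 6/(x(x - 6)) = (x - 6)/(x(x - 6)) = 1/x.)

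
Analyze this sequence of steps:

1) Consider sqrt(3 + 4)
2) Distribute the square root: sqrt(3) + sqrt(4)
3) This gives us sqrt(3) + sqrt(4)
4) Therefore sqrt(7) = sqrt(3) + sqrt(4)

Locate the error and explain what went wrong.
Step 2: Distribute the square root: sqrt(3) + sqrt(4)

Step 2 incorrectly 'distributes' the square root over addition. The square root function does not distribute: sqrt(a + b) ≠ sqrt(a) + sqrt(b). In fact, sqrt(3 + 4) = sqrt(7) ≈ 2.6458, while sqrt(3) + sqrt(4) ≈ 3.7321.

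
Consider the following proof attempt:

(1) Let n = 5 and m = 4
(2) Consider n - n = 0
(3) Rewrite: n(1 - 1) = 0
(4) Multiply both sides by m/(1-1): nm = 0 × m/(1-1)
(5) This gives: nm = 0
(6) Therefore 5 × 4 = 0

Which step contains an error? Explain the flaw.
Step 4: Multiply both sides by m/(1-1): nm = 0 × m/(1-1)

Step 4 multiplies both sides by m/(1-1). However, 1-1 = 0, so this is multiplication by m/0, which is undefined. We cannot multiply by an undefined expression.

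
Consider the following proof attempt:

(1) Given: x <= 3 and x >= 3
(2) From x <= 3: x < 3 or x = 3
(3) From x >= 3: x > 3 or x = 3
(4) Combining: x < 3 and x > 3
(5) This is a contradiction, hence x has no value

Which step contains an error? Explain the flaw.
Step 4: Combining: x < 3 and x > 3

Step 4 incorrectly combines the conditions. From x <= 3 and x >= 3, the intersection is x = 3. The error treats the 'or' cases as 'and' requirements. The correct conclusion is that x = 3 is the unique solution, not that no solution exists.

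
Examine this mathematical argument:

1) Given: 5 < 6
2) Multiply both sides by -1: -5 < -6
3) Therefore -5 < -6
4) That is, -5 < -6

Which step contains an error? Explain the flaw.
Step 2: Multiply both sides by -1: -5 < -6

Step 2 multiplies both sides by -1 but fails to reverse the inequality sign. When multiplying (or dividing) an inequality by a negative number, the direction must be reversed. Since 5 < 6, we should get -5 > -6, i.e., -5 > -6.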